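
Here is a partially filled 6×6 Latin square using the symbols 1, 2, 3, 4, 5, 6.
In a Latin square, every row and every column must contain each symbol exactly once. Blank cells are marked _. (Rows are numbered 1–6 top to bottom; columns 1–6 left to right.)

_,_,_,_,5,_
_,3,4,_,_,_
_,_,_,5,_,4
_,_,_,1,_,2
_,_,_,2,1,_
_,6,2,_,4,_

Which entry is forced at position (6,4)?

Row 6 already has {2, 4, 6} and column 4 already has {1, 2, 5}, so row 6, column 4 must be 3.

3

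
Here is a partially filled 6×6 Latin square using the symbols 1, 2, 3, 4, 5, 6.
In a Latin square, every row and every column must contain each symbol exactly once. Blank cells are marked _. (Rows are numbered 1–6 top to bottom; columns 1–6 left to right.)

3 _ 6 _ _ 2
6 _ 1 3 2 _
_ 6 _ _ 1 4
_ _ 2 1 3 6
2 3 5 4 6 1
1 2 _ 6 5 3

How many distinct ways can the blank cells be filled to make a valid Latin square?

Row 1, column 2: eliminating its row and column leaves {1, 4, 5}.
Row 1, column 4: eliminating its row and column leaves {5}.
Row 1, column 5: eliminating its row and column leaves {4}.
Row 2, column 2: eliminating its row and column leaves {4, 5}.
Row 2, column 6: eliminating its row and column leaves {5}.
Row 3, column 1: eliminating its row and column leaves {5}.
Row 3, column 3: eliminating its row and column leaves {3}.
Row 3, column 4: eliminating its row and column leaves {2, 5}.
Row 4, column 1: eliminating its row and column leaves {4, 5}.
Row 4, column 2: eliminating its row and column leaves {4, 5}.
Row 6, column 3: eliminating its row and column leaves {4}.
Only one assignment across all blanks avoids any row or column repeat, giving 1 completion.

1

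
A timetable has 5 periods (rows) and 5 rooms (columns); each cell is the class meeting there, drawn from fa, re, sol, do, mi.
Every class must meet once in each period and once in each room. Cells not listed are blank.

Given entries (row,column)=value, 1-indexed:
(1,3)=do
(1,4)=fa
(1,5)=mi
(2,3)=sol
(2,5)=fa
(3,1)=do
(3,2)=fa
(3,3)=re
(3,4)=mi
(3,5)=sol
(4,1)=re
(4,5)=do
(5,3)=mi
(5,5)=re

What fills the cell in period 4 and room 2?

Period 1, room 1: period 1 has {fa, do, mi} and room 1 has {re, do}, leaving only sol.
Period 1, room 2: period 1 has {fa, sol, do, mi} and room 2 has {fa}, leaving only re.
Period 2, room 1: period 2 has {fa, sol} and room 1 has {re, sol, do}, leaving only mi.
Period 2, room 2: period 2 has {fa, sol, mi} and room 2 has {fa, re}, leaving only do.
Period 2, room 4: period 2 has {fa, sol, do, mi} and room 4 has {fa, mi}, leaving only re.
Period 4, room 3: period 4 has {re, do} and room 3 has {re, sol, do, mi}, leaving only fa.
Period 4, room 4: period 4 has {fa, re, do} and room 4 has {fa, re, mi}, leaving only sol.
Period 4 already has {fa, re, sol, do} and room 2 already has {fa, re, do}, so period 4, room 2 must be mi.

mi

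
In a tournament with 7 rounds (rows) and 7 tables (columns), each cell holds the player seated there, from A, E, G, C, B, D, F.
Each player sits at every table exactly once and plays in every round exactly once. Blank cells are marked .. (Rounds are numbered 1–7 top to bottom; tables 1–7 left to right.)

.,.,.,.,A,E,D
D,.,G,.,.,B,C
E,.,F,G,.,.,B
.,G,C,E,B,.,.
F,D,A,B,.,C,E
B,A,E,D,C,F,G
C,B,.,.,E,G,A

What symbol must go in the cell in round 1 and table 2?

Round 1, table 1: round 1 has {A, E, D} and table 1 has {E, C, B, D, F}, leaving only G.
Round 1, table 3: round 1 has {A, E, G, D} and table 3 has {A, E, G, C, F}, leaving only B.
Round 2, table 5: round 2 has {G, C, B, D} and table 5 has {A, E, C, B}, leaving only F.
Round 2, table 2: round 2 has {G, C, B, D, F} and table 2 has {A, G, B, D}, leaving only E.
Round 2, table 4: round 2 has {E, G, C, B, D, F} and table 4 has {E, G, B, D}, leaving only A.
Round 3, table 2: round 3 has {E, G, B, F} and table 2 has {A, E, G, B, D}, leaving only C.
Round 1 already has {A, E, G, B, D} and table 2 already has {A, E, G, C, B, D}, so round 1, table 2 must be F.

F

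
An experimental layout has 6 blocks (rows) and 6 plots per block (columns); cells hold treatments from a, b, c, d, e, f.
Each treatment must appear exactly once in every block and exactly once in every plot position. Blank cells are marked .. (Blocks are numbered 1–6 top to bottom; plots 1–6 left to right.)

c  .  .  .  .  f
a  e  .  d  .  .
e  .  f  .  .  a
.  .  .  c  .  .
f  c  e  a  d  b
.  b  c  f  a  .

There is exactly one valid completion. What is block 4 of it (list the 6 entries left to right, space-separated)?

b f a c e d

Block 2, plot 3: block 2 has {a, d, e} and plot 3 has {c, e, f}, leaving only b.
Block 2, plot 6: block 2 has {a, b, d, e} and plot 6 has {a, b, f}, leaving only c.
Block 2, plot 5: block 2 has {a, b, c, d, e} and plot 5 has {a, d}, leaving only f.
Block 3, plot 2: block 3 has {a, e, f} and plot 2 has {b, c, e}, leaving only d.
Block 1, plot 2: block 1 has {c, f} and plot 2 has {b, c, d, e}, leaving only a.
Block 4, plot 2: block 4 has {c} and plot 2 has {a, b, c, d, e}, leaving only f.
Block 1, plot 3: block 1 has {a, c, f} and plot 3 has {b, c, e, f}, leaving only d.
Block 4, plot 3: block 4 has {c, f} and plot 3 has {b, c, d, e, f}, leaving only a.
Block 3, plot 4: block 3 has {a, d, e, f} and plot 4 has {a, c, d, f}, leaving only b.
Block 1, plot 4: block 1 has {a, c, d, f} and plot 4 has {a, b, c, d, f}, leaving only e.
Block 1, plot 5: block 1 has {a, c, d, e, f} and plot 5 has {a, d, f}, leaving only b.
Block 4, plot 5: block 4 has {a, c, f} and plot 5 has {a, b, d, f}, leaving only e.
Block 4, plot 6: block 4 has {a, c, e, f} and plot 6 has {a, b, c, f}, leaving only d.
Block 4, plot 1: block 4 has {a, c, d, e, f} and plot 1 has {a, c, e, f}, leaving only b.
So block 4 reads: b f a c e d.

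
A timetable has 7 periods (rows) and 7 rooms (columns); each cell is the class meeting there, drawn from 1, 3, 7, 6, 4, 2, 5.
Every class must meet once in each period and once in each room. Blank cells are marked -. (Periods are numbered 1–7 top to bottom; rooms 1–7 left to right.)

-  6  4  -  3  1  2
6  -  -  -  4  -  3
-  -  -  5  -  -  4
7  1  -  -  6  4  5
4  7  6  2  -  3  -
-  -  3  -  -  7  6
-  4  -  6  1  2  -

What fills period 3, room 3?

Period 1, room 1: period 1 has {1, 3, 6, 4, 2} and room 1 has {7, 6, 4}, leaving only 5.
Period 1, room 4: period 1 has {1, 3, 6, 4, 2, 5} and room 4 has {6, 2, 5}, leaving only 7.
Period 2, room 4: period 2 has {3, 6, 4} and room 4 has {7, 6, 2, 5}, leaving only 1.
Period 2, room 6: period 2 has {1, 3, 6, 4} and room 6 has {1, 3, 7, 4, 2}, leaving only 5.
Period 2, room 2: period 2 has {1, 3, 6, 4, 5} and room 2 has {1, 7, 6, 4}, leaving only 2.
Period 2, room 3: period 2 has {1, 3, 6, 4, 2, 5} and room 3 has {3, 6, 4}, leaving only 7.
Period 3, room 2: period 3 has {4, 5} and room 2 has {1, 7, 6, 4, 2}, leaving only 3.
Period 3, room 6: period 3 has {3, 4, 5} and room 6 has {1, 3, 7, 4, 2, 5}, leaving only 6.
Period 4, room 3: period 4 has {1, 7, 6, 4, 5} and room 3 has {3, 7, 6, 4}, leaving only 2.
Period 3 already has {3, 6, 4, 5} and room 3 already has {3, 7, 6, 4, 2}, so period 3, room 3 must be 1.

1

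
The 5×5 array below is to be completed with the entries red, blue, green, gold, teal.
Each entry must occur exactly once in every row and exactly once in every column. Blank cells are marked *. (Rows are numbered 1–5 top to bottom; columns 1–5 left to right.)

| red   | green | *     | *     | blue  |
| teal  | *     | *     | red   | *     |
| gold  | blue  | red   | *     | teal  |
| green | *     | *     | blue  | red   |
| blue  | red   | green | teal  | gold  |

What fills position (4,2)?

teal

Row 1, column 4: row 1 has {red, blue, green} and column 4 has {red, blue, teal}, leaving only gold.
Row 1, column 3: row 1 has {red, blue, green, gold} and column 3 has {red, green}, leaving only teal.
Row 2, column 2: row 2 has {red, teal} and column 2 has {red, blue, green}, leaving only gold.
Row 4 already has {red, blue, green} and column 2 already has {red, blue, green, gold}, so row 4, column 2 must be teal.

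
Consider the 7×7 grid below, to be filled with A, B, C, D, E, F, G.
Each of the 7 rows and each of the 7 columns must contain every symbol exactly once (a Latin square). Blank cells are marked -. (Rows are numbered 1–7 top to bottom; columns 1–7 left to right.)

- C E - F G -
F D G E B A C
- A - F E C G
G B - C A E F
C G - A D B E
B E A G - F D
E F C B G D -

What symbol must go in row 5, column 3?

F

Row 5 already has {A, B, C, D, E, G} and column 3 already has {A, C, E, G}, so row 5, column 3 must be F.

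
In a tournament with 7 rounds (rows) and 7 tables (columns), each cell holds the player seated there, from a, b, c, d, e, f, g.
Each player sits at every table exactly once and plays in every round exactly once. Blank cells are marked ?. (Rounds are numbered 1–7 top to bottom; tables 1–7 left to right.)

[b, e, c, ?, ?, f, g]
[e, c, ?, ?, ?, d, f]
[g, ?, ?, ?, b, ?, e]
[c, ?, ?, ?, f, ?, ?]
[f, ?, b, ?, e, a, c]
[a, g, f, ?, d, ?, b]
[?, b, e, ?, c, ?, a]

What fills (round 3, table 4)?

Round 1, table 5: round 1 has {b, c, e, f, g} and table 5 has {b, c, d, e, f}, leaving only a.
Round 1, table 4: round 1 has {a, b, c, e, f, g} and table 4 has {}, leaving only d.
Round 2, table 5: round 2 has {c, d, e, f} and table 5 has {a, b, c, d, e, f}, leaving only g.
Round 2, table 3: round 2 has {c, d, e, f, g} and table 3 has {b, c, e, f}, leaving only a.
Round 2, table 4: round 2 has {a, c, d, e, f, g} and table 4 has {d}, leaving only b.
Round 3, table 3: round 3 has {b, e, g} and table 3 has {a, b, c, e, f}, leaving only d.
Round 3, table 6: round 3 has {b, d, e, g} and table 6 has {a, d, f}, leaving only c.
Round 4, table 3: round 4 has {c, f} and table 3 has {a, b, c, d, e, f}, leaving only g.
Round 4, table 7: round 4 has {c, f, g} and table 7 has {a, b, c, e, f, g}, leaving only d.
Round 4, table 2: round 4 has {c, d, f, g} and table 2 has {b, c, e, g}, leaving only a.
Round 3, table 2: round 3 has {b, c, d, e, g} and table 2 has {a, b, c, e, g}, leaving only f.
Round 3 already has {b, c, d, e, f, g} and table 4 already has {b, d}, so round 3, table 4 must be a.

a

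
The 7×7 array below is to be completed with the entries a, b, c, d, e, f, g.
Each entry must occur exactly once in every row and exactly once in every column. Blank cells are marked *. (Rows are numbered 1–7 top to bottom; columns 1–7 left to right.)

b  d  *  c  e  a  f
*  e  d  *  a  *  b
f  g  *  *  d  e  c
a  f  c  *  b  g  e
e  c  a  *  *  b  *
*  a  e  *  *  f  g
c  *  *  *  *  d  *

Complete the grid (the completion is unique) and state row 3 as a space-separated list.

Row 3, column 3: row 3 has {c, d, e, f, g} and column 3 has {a, c, d, e}, leaving only b.
Row 3, column 4: row 3 has {b, c, d, e, f, g} and column 4 has {c}, leaving only a.
So row 3 reads: f g b a d e c.

f g b a d e c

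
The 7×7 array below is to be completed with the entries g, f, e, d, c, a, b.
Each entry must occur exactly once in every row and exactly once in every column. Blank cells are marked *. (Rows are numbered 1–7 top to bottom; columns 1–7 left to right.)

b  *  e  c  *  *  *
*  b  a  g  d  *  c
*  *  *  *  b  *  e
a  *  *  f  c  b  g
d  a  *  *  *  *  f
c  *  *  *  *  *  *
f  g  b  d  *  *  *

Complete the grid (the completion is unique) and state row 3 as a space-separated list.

Row 3, column 1: row 3 has {e, b} and column 1 has {f, d, c, a, b}, leaving only g.
Row 3, column 4: row 3 has {g, e, b} and column 4 has {g, f, d, c}, leaving only a.
Row 2, column 1: row 2 has {g, d, c, a, b} and column 1 has {g, f, d, c, a, b}, leaving only e.
Row 2, column 6: row 2 has {g, e, d, c, a, b} and column 6 has {b}, leaving only f.
Row 4, column 3: row 4 has {g, f, c, a, b} and column 3 has {e, a, b}, leaving only d.
Row 4, column 2: row 4 has {g, f, d, c, a, b} and column 2 has {g, a, b}, leaving only e.
Row 7, column 7: row 7 has {g, f, d, b} and column 7 has {g, f, e, c}, leaving only a.
Row 1, column 7: row 1 has {e, c, b} and column 7 has {g, f, e, c, a}, leaving only d.
Row 1, column 2: row 1 has {e, d, c, b} and column 2 has {g, e, a, b}, leaving only f.
Row 6, column 2: row 6 has {c} and column 2 has {g, f, e, a, b}, leaving only d.
Row 3, column 2: row 3 has {g, e, a, b} and column 2 has {g, f, e, d, a, b}, leaving only c.
Row 3, column 3: row 3 has {g, e, c, a, b} and column 3 has {e, d, a, b}, leaving only f.
Row 3, column 6: row 3 has {g, f, e, c, a, b} and column 6 has {f, b}, leaving only d.
So row 3 reads: g c f a b d e.

g c f a b d e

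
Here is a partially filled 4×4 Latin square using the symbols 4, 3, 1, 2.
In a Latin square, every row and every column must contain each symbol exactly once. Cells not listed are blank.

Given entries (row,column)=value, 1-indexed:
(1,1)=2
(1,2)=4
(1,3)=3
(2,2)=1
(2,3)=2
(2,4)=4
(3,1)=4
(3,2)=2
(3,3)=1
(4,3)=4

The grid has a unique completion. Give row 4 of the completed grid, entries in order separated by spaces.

Row 4, column 2: row 4 has {4} and column 2 has {4, 1, 2}, leaving only 3.
Row 4, column 1: row 4 has {4, 3} and column 1 has {4, 2}, leaving only 1.
Row 4, column 4: row 4 has {4, 3, 1} and column 4 has {4}, leaving only 2.
So row 4 reads: 1 3 4 2.

1 3 4 2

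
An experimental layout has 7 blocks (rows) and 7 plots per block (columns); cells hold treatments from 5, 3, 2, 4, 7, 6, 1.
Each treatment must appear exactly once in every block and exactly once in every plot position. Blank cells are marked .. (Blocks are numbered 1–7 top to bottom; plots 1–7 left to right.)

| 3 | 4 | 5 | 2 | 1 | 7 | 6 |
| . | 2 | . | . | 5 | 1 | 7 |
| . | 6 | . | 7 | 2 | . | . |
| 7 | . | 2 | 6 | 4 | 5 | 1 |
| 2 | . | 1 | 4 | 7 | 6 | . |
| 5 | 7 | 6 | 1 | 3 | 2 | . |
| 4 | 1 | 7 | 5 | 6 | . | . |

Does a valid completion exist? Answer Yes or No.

No block or plot among the givens repeats a symbol, and propagating forced cells runs into no contradiction.
One valid completion exists (for instance, 3 4 5 2 1 7 6 / 6 2 4 3 5 1 7 / 1 6 3 7 2 4 5 / 7 3 2 6 4 5 1 / 2 5 1 4 7 6 3 / 5 7 6 1 3 2 4 / 4 1 7 5 6 3 2).

Yes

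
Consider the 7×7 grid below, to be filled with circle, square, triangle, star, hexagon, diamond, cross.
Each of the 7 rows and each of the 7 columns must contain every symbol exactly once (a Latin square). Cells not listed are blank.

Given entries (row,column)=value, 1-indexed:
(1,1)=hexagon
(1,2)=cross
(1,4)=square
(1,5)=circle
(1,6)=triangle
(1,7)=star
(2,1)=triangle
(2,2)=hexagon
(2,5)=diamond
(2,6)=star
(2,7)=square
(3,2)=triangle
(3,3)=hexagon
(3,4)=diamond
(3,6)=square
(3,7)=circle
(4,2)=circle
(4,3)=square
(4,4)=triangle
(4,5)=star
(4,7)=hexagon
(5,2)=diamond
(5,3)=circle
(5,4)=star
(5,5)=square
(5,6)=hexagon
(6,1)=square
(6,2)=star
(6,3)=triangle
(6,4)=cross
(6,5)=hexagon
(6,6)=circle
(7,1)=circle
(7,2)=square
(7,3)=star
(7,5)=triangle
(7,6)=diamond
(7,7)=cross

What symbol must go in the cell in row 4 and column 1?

Row 1, column 3: row 1 has {circle, square, triangle, star, hexagon, cross} and column 3 has {circle, square, triangle, star, hexagon}, leaving only diamond.
Row 2, column 3: row 2 has {square, triangle, star, hexagon, diamond} and column 3 has {circle, square, triangle, star, hexagon, diamond}, leaving only cross.
Row 2, column 4: row 2 has {square, triangle, star, hexagon, diamond, cross} and column 4 has {square, triangle, star, diamond, cross}, leaving only circle.
Row 3, column 5: row 3 has {circle, square, triangle, hexagon, diamond} and column 5 has {circle, square, triangle, star, hexagon, diamond}, leaving only cross.
Row 3, column 1: row 3 has {circle, square, triangle, hexagon, diamond, cross} and column 1 has {circle, square, triangle, hexagon}, leaving only star.
Row 4, column 6: row 4 has {circle, square, triangle, star, hexagon} and column 6 has {circle, square, triangle, star, hexagon, diamond}, leaving only cross.
Row 4 already has {circle, square, triangle, star, hexagon, cross} and column 1 already has {circle, square, triangle, star, hexagon}, so row 4, column 1 must be diamond.

diamond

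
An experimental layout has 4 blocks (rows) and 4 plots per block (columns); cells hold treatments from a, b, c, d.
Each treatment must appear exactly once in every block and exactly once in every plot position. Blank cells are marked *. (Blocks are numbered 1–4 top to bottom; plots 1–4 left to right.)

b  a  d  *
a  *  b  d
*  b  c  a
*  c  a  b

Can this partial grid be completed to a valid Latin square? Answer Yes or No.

Block 2, plot 2: block 2 together with plot 2 already contain {a, b, c, d} — every symbol — so nothing can go there. The grid has no valid completion.

No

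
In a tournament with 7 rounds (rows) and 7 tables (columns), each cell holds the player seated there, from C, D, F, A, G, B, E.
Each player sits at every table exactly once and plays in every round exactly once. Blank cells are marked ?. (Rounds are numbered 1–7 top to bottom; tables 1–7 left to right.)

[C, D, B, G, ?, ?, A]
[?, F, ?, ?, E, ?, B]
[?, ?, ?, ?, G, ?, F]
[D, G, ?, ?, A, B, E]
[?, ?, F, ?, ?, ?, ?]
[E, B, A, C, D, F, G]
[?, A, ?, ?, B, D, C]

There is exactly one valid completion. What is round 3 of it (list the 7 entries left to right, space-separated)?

Round 1, table 5: round 1 has {C, D, A, G, B} and table 5 has {D, A, G, B, E}, leaving only F.
Round 1, table 6: round 1 has {C, D, F, A, G, B} and table 6 has {D, F, B}, leaving only E.
Round 4, table 3: round 4 has {D, A, G, B, E} and table 3 has {F, A, B}, leaving only C.
Round 4, table 4: round 4 has {C, D, A, G, B, E} and table 4 has {C, G}, leaving only F.
Round 5, table 5: round 5 has {F} and table 5 has {D, F, A, G, B, E}, leaving only C.
Round 5, table 2: round 5 has {C, F} and table 2 has {D, F, A, G, B}, leaving only E.
Round 3, table 2: round 3 has {F, G} and table 2 has {D, F, A, G, B, E}, leaving only C.
Round 3, table 6: round 3 has {C, F, G} and table 6 has {D, F, B, E}, leaving only A.
Round 3, table 1: round 3 has {C, F, A, G} and table 1 has {C, D, E}, leaving only B.
Round 5, table 6: round 5 has {C, F, E} and table 6 has {D, F, A, B, E}, leaving only G.
Round 2, table 6: round 2 has {F, B, E} and table 6 has {D, F, A, G, B, E}, leaving only C.
Round 5, table 1: round 5 has {C, F, G, E} and table 1 has {C, D, B, E}, leaving only A.
Round 2, table 1: round 2 has {C, F, B, E} and table 1 has {C, D, A, B, E}, leaving only G.
Round 2, table 3: round 2 has {C, F, G, B, E} and table 3 has {C, F, A, B}, leaving only D.
Round 3, table 3: round 3 has {C, F, A, G, B} and table 3 has {C, D, F, A, B}, leaving only E.
Round 3, table 4: round 3 has {C, F, A, G, B, E} and table 4 has {C, F, G}, leaving only D.
So round 3 reads: B C E D G A F.

B C E D G A F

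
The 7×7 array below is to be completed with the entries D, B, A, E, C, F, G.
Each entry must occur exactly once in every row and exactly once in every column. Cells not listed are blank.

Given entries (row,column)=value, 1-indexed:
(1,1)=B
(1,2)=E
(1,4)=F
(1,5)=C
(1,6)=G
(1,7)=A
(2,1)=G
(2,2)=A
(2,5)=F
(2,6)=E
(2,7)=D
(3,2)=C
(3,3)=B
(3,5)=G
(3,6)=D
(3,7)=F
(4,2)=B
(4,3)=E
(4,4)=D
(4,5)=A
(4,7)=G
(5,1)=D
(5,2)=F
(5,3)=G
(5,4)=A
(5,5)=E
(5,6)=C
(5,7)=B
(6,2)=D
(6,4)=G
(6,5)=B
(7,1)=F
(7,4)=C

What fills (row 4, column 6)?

F

Row 4 already has {D, B, A, E, G} and column 6 already has {D, E, C, G}, so row 4, column 6 must be F.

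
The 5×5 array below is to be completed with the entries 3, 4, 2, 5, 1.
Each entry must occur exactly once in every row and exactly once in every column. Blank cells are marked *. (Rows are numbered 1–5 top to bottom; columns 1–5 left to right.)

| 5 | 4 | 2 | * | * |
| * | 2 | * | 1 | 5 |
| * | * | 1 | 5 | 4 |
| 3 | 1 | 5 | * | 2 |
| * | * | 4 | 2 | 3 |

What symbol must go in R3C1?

Row 3 already has {4, 5, 1} and column 1 already has {3, 5}, so row 3, column 1 must be 2.

2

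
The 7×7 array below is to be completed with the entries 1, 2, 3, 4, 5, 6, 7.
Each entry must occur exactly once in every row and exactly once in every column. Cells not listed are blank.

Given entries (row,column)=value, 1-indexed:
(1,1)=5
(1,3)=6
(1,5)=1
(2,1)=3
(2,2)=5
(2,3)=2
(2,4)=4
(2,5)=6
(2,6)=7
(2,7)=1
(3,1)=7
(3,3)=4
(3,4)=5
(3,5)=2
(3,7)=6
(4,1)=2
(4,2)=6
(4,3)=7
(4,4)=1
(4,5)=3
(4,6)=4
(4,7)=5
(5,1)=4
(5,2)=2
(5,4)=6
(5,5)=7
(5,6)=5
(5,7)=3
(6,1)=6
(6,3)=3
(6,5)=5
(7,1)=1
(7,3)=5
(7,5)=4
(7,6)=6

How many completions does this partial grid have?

Row 1, column 2: eliminating its row and column leaves {3, 4, 7}.
Row 1, column 4: eliminating its row and column leaves {2, 3, 7}.
Row 1, column 6: eliminating its row and column leaves {2, 3}.
Row 1, column 7: eliminating its row and column leaves {2, 4, 7}.
Row 3, column 2: eliminating its row and column leaves {1, 3}.
Row 3, column 6: eliminating its row and column leaves {1, 3}.
Row 5, column 3: eliminating its row and column leaves {1}.
Row 6, column 2: eliminating its row and column leaves {1, 4, 7}.
Row 6, column 4: eliminating its row and column leaves {2, 7}.
Row 6, column 6: eliminating its row and column leaves {1, 2}.
Row 6, column 7: eliminating its row and column leaves {2, 4, 7}.
Row 7, column 2: eliminating its row and column leaves {3, 7}.
Row 7, column 4: eliminating its row and column leaves {2, 3, 7}.
Row 7, column 7: eliminating its row and column leaves {2, 7}.
Enumerating the assignments across these blanks that avoid any row or column repeat gives 5 completions.

5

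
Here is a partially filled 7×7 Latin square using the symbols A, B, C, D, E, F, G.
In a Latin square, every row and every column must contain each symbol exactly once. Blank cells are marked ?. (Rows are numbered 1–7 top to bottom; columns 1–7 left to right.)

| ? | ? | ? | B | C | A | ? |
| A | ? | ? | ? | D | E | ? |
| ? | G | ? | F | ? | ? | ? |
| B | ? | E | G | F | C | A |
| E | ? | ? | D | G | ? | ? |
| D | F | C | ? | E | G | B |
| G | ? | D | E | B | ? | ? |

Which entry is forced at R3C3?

Row 1, column 1: row 1 has {A, B, C} and column 1 has {A, B, D, E, G}, leaving only F.
Row 1, column 3: row 1 has {A, B, C, F} and column 3 has {C, D, E}, leaving only G.
Row 2, column 4: row 2 has {A, D, E} and column 4 has {B, D, E, F, G}, leaving only C.
Row 2, column 2: row 2 has {A, C, D, E} and column 2 has {F, G}, leaving only B.
Row 2, column 3: row 2 has {A, B, C, D, E} and column 3 has {C, D, E, G}, leaving only F.
Row 2, column 7: row 2 has {A, B, C, D, E, F} and column 7 has {A, B}, leaving only G.
Row 3, column 1: row 3 has {F, G} and column 1 has {A, B, D, E, F, G}, leaving only C.
Row 3, column 5: row 3 has {C, F, G} and column 5 has {B, C, D, E, F, G}, leaving only A.
Row 3 already has {A, C, F, G} and column 3 already has {C, D, E, F, G}, so row 3, column 3 must be B.

B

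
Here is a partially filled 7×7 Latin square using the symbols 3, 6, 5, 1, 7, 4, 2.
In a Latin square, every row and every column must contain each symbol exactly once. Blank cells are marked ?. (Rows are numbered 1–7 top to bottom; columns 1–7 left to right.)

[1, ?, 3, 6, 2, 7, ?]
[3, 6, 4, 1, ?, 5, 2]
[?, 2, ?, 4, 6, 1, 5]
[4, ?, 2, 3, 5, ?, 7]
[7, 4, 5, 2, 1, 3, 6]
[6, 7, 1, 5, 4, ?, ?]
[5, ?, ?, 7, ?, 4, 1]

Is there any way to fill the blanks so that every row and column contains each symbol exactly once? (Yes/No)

No

Row 3, column 1: row 3 together with column 1 already contain {3, 6, 5, 1, 7, 4, 2} — every symbol — so nothing can go there. The grid has no valid completion.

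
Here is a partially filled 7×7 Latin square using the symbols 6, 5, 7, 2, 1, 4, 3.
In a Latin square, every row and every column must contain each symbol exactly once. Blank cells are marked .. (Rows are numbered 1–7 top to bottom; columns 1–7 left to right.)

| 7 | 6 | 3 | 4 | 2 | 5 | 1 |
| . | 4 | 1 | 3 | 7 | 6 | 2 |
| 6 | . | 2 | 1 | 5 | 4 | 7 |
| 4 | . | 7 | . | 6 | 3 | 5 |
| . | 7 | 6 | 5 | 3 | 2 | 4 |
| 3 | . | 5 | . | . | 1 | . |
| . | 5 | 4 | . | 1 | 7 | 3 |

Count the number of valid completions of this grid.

Row 2, column 1: eliminating its row and column leaves {5}.
Row 3, column 2: eliminating its row and column leaves {3}.
Row 4, column 2: eliminating its row and column leaves {2, 1}.
Row 4, column 4: eliminating its row and column leaves {2}.
Row 5, column 1: eliminating its row and column leaves {1}.
Row 6, column 2: eliminating its row and column leaves {2}.
Row 6, column 4: eliminating its row and column leaves {6, 7, 2}.
Row 6, column 5: eliminating its row and column leaves {4}.
Row 6, column 7: eliminating its row and column leaves {6}.
Row 7, column 1: eliminating its row and column leaves {2}.
Row 7, column 4: eliminating its row and column leaves {6, 2}.
Only one assignment across all blanks avoids any row or column repeat, giving 1 completion.

1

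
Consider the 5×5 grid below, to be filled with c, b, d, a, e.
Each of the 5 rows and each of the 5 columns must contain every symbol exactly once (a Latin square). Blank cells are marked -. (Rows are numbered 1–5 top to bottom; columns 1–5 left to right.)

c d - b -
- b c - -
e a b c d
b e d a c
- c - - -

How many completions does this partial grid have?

2

Row 1, column 3: eliminating its row and column leaves {a, e}.
Row 1, column 5: eliminating its row and column leaves {a, e}.
Row 2, column 1: eliminating its row and column leaves {d, a}.
Row 2, column 4: eliminating its row and column leaves {d, e}.
Row 2, column 5: eliminating its row and column leaves {a, e}.
Row 5, column 1: eliminating its row and column leaves {d, a}.
Row 5, column 3: eliminating its row and column leaves {a, e}.
Row 5, column 4: eliminating its row and column leaves {d, e}.
Row 5, column 5: eliminating its row and column leaves {b, a, e}.
Enumerating the assignments across these blanks that avoid any row or column repeat gives 2 completions.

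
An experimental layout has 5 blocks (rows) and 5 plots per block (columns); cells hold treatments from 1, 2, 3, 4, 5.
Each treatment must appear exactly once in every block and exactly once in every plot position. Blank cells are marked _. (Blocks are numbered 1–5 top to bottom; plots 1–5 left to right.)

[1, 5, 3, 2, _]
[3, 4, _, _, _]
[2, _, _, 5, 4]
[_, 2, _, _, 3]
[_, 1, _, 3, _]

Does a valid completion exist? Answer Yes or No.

Block 1, plot 5: block 1 together with plot 5 already contain {1, 2, 3, 4, 5} — every symbol — so nothing can go there. The grid has no valid completion.

No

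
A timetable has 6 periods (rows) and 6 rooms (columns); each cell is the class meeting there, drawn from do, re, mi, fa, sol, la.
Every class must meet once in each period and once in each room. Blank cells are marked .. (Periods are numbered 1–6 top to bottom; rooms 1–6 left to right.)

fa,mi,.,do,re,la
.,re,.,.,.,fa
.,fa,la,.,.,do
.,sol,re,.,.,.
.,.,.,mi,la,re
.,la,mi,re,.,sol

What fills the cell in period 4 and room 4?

Period 1, room 3: period 1 has {do, re, mi, fa, la} and room 3 has {re, mi, la}, leaving only sol.
Period 2, room 3: period 2 has {re, fa} and room 3 has {re, mi, sol, la}, leaving only do.
Period 3, room 4: period 3 has {do, fa, la} and room 4 has {do, re, mi}, leaving only sol.
Period 2, room 4: period 2 has {do, re, fa} and room 4 has {do, re, mi, sol}, leaving only la.
Period 4 already has {re, sol} and room 4 already has {do, re, mi, sol, la}, so period 4, room 4 must be fa.

fa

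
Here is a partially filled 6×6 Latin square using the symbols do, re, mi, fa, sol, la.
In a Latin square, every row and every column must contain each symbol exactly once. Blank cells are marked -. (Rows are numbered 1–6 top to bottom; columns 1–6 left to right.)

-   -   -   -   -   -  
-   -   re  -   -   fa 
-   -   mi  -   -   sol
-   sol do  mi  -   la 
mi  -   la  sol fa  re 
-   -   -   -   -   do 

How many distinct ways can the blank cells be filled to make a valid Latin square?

Row 1, column 1: eliminating its row and column leaves {do, re, fa, sol, la}.
Row 1, column 2: eliminating its row and column leaves {do, re, mi, fa, la}.
Row 1, column 3: eliminating its row and column leaves {fa, sol}.
Row 1, column 4: eliminating its row and column leaves {do, re, fa, la}.
Row 1, column 5: eliminating its row and column leaves {do, re, mi, sol, la}.
Row 1, column 6: eliminating its row and column leaves {mi}.
Row 2, column 1: eliminating its row and column leaves {do, sol, la}.
Row 2, column 2: eliminating its row and column leaves {do, mi, la}.
Row 2, column 4: eliminating its row and column leaves {do, la}.
Row 2, column 5: eliminating its row and column leaves {do, mi, sol, la}.
Row 3, column 1: eliminating its row and column leaves {do, re, fa, la}.
Row 3, column 2: eliminating its row and column leaves {do, re, fa, la}.
Row 3, column 4: eliminating its row and column leaves {do, re, fa, la}.
Row 3, column 5: eliminating its row and column leaves {do, re, la}.
Row 4, column 1: eliminating its row and column leaves {re, fa}.
Row 4, column 5: eliminating its row and column leaves {re}.
Row 5, column 2: eliminating its row and column leaves {do}.
Row 6, column 1: eliminating its row and column leaves {re, fa, sol, la}.
Row 6, column 2: eliminating its row and column leaves {re, mi, fa, la}.
Row 6, column 3: eliminating its row and column leaves {fa, sol}.
Row 6, column 4: eliminating its row and column leaves {re, fa, la}.
Row 6, column 5: eliminating its row and column leaves {re, mi, sol, la}.
Enumerating the assignments across these blanks that avoid any row or column repeat gives 26 completions.

26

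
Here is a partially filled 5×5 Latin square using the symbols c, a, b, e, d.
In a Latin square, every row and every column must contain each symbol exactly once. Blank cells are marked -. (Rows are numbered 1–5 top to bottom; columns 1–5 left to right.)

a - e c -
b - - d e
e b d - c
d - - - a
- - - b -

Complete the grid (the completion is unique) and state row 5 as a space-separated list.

Row 5, column 1: row 5 has {b} and column 1 has {a, b, e, d}, leaving only c.
Row 5, column 3: row 5 has {c, b} and column 3 has {e, d}, leaving only a.
Row 5, column 5: row 5 has {c, a, b} and column 5 has {c, a, e}, leaving only d.
Row 5, column 2: row 5 has {c, a, b, d} and column 2 has {b}, leaving only e.
So row 5 reads: c e a b d.

c e a b d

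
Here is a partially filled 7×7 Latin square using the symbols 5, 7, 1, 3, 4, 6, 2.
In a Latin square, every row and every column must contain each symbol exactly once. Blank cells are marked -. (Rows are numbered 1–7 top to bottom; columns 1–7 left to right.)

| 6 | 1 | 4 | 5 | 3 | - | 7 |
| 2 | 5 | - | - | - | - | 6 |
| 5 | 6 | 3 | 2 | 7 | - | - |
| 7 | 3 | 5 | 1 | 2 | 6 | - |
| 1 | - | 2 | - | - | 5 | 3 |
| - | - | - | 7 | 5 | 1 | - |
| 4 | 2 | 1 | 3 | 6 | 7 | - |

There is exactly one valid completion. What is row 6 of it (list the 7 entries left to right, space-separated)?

3 4 6 7 5 1 2

Row 6, column 1: row 6 has {5, 7, 1} and column 1 has {5, 7, 1, 4, 6, 2}, leaving only 3.
Row 6, column 2: row 6 has {5, 7, 1, 3} and column 2 has {5, 1, 3, 6, 2}, leaving only 4.
Row 6, column 3: row 6 has {5, 7, 1, 3, 4} and column 3 has {5, 1, 3, 4, 2}, leaving only 6.
Row 6, column 7: row 6 has {5, 7, 1, 3, 4, 6} and column 7 has {7, 3, 6}, leaving only 2.
So row 6 reads: 3 4 6 7 5 1 2.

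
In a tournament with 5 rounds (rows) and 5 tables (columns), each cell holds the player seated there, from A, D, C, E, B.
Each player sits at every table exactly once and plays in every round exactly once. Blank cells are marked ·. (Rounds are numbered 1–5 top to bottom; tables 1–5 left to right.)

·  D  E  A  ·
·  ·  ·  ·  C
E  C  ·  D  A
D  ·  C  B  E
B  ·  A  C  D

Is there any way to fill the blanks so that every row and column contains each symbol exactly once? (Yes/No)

No round or table among the givens repeats a symbol, and propagating forced cells runs into no contradiction.
One valid completion exists (for instance, C D E A B / A B D E C / E C B D A / D A C B E / B E A C D).

Yes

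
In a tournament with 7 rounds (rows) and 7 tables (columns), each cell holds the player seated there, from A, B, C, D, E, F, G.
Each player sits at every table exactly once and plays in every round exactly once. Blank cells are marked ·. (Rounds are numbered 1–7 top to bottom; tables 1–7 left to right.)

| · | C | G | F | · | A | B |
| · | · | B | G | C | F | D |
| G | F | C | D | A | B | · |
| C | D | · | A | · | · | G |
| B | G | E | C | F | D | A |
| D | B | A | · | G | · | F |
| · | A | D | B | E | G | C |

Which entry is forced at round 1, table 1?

Round 1 already has {A, B, C, F, G} and table 1 already has {B, C, D, G}, so round 1, table 1 must be E.

E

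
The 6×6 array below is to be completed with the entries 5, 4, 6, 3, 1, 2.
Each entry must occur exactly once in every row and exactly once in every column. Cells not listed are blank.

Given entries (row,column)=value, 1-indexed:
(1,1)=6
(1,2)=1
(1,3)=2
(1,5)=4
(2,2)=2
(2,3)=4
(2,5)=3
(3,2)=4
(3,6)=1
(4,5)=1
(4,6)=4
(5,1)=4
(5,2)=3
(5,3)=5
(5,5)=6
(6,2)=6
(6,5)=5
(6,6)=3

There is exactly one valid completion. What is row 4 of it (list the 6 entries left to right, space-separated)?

Row 4, column 2: row 4 has {4, 1} and column 2 has {4, 6, 3, 1, 2}, leaving only 5.
Row 1, column 6: row 1 has {4, 6, 1, 2} and column 6 has {4, 3, 1}, leaving only 5.
Row 1, column 4: row 1 has {5, 4, 6, 1, 2} and column 4 has {}, leaving only 3.
Row 2, column 6: row 2 has {4, 3, 2} and column 6 has {5, 4, 3, 1}, leaving only 6.
Row 3, column 5: row 3 has {4, 1} and column 5 has {5, 4, 6, 3, 1}, leaving only 2.
Row 5, column 6: row 5 has {5, 4, 6, 3} and column 6 has {5, 4, 6, 3, 1}, leaving only 2.
Row 5, column 4: row 5 has {5, 4, 6, 3, 2} and column 4 has {3}, leaving only 1.
Row 2, column 4: row 2 has {4, 6, 3, 2} and column 4 has {3, 1}, leaving only 5.
Row 2, column 1: row 2 has {5, 4, 6, 3, 2} and column 1 has {4, 6}, leaving only 1.
Row 3, column 4: row 3 has {4, 1, 2} and column 4 has {5, 3, 1}, leaving only 6.
Row 4, column 4: row 4 has {5, 4, 1} and column 4 has {5, 6, 3, 1}, leaving only 2.
Row 4, column 1: row 4 has {5, 4, 1, 2} and column 1 has {4, 6, 1}, leaving only 3.
Row 4, column 3: row 4 has {5, 4, 3, 1, 2} and column 3 has {5, 4, 2}, leaving only 6.
So row 4 reads: 3 5 6 2 1 4.

3 5 6 2 1 4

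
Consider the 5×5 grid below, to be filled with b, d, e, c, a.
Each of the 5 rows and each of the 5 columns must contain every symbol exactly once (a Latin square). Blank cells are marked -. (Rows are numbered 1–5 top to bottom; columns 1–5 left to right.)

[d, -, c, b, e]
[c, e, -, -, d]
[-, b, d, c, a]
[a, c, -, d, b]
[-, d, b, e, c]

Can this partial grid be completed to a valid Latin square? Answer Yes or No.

Row 5, column 1: row 5 together with column 1 already contain {b, d, e, c, a} — every symbol — so nothing can go there. The grid has no valid completion.

No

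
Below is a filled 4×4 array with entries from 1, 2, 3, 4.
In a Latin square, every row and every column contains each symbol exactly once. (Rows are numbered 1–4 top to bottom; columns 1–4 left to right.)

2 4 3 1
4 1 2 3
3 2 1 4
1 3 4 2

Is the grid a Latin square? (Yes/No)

Each row is a permutation of the 4 symbols, and so is each column.

Yes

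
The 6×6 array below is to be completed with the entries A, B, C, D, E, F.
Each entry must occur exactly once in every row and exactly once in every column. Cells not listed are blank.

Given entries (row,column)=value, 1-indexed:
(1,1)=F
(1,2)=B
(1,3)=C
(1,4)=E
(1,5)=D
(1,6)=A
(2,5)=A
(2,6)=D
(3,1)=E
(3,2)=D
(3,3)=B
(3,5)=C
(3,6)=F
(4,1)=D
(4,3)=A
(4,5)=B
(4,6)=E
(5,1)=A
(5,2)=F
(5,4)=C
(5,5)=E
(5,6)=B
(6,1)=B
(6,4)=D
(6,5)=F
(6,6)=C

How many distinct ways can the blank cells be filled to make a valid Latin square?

Row 2, column 1: eliminating its row and column leaves {C}.
Row 2, column 2: eliminating its row and column leaves {C, E}.
Row 2, column 3: eliminating its row and column leaves {E, F}.
Row 2, column 4: eliminating its row and column leaves {B, F}.
Row 3, column 4: eliminating its row and column leaves {A}.
Row 4, column 2: eliminating its row and column leaves {C}.
Row 4, column 4: eliminating its row and column leaves {F}.
Row 5, column 3: eliminating its row and column leaves {D}.
Row 6, column 2: eliminating its row and column leaves {A, E}.
Row 6, column 3: eliminating its row and column leaves {E}.
Only one assignment across all blanks avoids any row or column repeat, giving 1 completion.

1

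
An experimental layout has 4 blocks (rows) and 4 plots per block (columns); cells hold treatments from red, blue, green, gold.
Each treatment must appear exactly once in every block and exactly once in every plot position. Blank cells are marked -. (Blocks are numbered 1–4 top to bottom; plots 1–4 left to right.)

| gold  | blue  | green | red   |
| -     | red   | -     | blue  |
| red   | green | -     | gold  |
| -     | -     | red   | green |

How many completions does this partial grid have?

1

Block 2, plot 1: eliminating its block and plot leaves {green}.
Block 2, plot 3: eliminating its block and plot leaves {gold}.
Block 3, plot 3: eliminating its block and plot leaves {blue}.
Block 4, plot 1: eliminating its block and plot leaves {blue}.
Block 4, plot 2: eliminating its block and plot leaves {gold}.
Only one assignment across all blanks avoids any block or plot repeat, giving 1 completion.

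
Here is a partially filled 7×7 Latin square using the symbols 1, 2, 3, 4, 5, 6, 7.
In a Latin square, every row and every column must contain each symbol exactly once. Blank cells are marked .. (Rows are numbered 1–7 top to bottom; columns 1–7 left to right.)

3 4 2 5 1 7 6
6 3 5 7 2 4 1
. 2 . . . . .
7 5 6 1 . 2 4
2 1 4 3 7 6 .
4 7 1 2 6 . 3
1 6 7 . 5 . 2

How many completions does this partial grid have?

1

Row 3, column 1: eliminating its row and column leaves {5}.
Row 3, column 3: eliminating its row and column leaves {3}.
Row 3, column 4: eliminating its row and column leaves {4, 6}.
Row 3, column 5: eliminating its row and column leaves {3, 4}.
Row 3, column 6: eliminating its row and column leaves {1, 3, 5}.
Row 3, column 7: eliminating its row and column leaves {5, 7}.
Row 4, column 5: eliminating its row and column leaves {3}.
Row 5, column 7: eliminating its row and column leaves {5}.
Row 6, column 6: eliminating its row and column leaves {5}.
Row 7, column 4: eliminating its row and column leaves {4}.
Row 7, column 6: eliminating its row and column leaves {3}.
Only one assignment across all blanks avoids any row or column repeat, giving 1 completion.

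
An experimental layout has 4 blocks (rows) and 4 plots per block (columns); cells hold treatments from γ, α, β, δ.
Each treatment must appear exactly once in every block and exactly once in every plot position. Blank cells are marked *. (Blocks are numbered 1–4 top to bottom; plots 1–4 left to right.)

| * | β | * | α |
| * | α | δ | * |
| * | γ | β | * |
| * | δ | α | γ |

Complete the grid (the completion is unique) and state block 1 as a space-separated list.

δ β γ α

Block 1, plot 3: block 1 has {α, β} and plot 3 has {α, β, δ}, leaving only γ.
Block 1, plot 1: block 1 has {γ, α, β} and plot 1 has {}, leaving only δ.
So block 1 reads: δ β γ α.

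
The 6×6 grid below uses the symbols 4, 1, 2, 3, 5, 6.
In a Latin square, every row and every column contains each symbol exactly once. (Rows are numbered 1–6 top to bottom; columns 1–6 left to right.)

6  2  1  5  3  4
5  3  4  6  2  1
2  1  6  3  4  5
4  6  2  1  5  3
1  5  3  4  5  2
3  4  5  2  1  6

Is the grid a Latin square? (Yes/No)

Column 5 contains 5 twice (at rows 4 and 5), so it is not a permutation.

No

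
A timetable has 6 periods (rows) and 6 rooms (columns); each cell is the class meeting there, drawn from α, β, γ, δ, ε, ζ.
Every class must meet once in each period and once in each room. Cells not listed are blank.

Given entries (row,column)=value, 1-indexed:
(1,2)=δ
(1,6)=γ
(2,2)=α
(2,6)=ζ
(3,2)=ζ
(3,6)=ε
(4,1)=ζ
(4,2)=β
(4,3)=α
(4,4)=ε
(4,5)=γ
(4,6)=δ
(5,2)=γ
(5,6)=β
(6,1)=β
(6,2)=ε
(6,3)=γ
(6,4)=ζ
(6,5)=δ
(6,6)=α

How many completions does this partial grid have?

10

Period 1, room 1: eliminating its period and room leaves {α, ε}.
Period 1, room 3: eliminating its period and room leaves {β, ε, ζ}.
Period 1, room 4: eliminating its period and room leaves {α, β}.
Period 1, room 5: eliminating its period and room leaves {α, β, ε, ζ}.
Period 2, room 1: eliminating its period and room leaves {γ, δ, ε}.
Period 2, room 3: eliminating its period and room leaves {β, δ, ε}.
Period 2, room 4: eliminating its period and room leaves {β, γ, δ}.
Period 2, room 5: eliminating its period and room leaves {β, ε}.
Period 3, room 1: eliminating its period and room leaves {α, γ, δ}.
Period 3, room 3: eliminating its period and room leaves {β, δ}.
Period 3, room 4: eliminating its period and room leaves {α, β, γ, δ}.
Period 3, room 5: eliminating its period and room leaves {α, β}.
Period 5, room 1: eliminating its period and room leaves {α, δ, ε}.
Period 5, room 3: eliminating its period and room leaves {δ, ε, ζ}.
Period 5, room 4: eliminating its period and room leaves {α, δ}.
Period 5, room 5: eliminating its period and room leaves {α, ε, ζ}.
Enumerating the assignments across these blanks that avoid any period or room repeat gives 10 completions.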